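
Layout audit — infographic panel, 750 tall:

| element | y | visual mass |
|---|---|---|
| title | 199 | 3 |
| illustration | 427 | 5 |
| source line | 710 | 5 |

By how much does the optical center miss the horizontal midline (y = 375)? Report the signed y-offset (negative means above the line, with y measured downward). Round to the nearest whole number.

Total weight = 3 + 5 + 5 = 13.
y-moment: 3·199 + 5·427 + 5·710 = 6282; centroid 6282/13 ≈ 483.23.
Against y = 375, that's 483.23 − 375 = 108.23.

≈ 108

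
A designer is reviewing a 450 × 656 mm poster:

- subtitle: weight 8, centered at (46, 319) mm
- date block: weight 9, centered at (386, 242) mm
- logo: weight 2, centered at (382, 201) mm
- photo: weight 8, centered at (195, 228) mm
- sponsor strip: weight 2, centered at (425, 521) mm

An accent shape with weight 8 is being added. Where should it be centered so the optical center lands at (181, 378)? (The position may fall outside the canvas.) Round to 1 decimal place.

(-39.9, 748.5)

New total weight: (8 + 9 + 2 + 8 + 2) + 8 = 37.
x: target moment 37×181 = 6697; current 8·46 + 9·386 + 2·382 + 8·195 + 2·425 = 7016; the accent shape supplies -319, so x = -319/8 ≈ -39.88.
y: target moment 37×378 = 13986; current 8·319 + 9·242 + 2·201 + 8·228 + 2·521 = 7998; the accent shape supplies 5988, so y = 5988/8 ≈ 748.50.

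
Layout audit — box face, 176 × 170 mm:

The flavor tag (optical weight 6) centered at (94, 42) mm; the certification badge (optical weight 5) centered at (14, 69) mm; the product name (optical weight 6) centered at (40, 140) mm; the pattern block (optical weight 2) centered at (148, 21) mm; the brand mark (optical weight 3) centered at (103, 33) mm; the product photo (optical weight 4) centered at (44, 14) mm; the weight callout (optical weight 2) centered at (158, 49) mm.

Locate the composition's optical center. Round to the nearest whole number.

Total weight = 6 + 5 + 6 + 2 + 3 + 4 + 2 = 28.
Σw·x = 1971; x̄ = 1971/28 ≈ 70.39.
y: moment 1732 / weight 28 ≈ 61.86

(70, 62)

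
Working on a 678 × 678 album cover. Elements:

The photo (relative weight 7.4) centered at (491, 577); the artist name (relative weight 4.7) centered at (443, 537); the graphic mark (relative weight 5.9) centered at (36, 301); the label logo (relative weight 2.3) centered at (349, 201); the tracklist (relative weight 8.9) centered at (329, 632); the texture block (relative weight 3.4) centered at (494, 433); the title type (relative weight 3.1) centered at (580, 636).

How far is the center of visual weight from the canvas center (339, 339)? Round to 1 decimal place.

Σw = 7.4 + 4.7 + 5.9 + 2.3 + 8.9 + 3.4 + 3.1 = 35.7.
x-moment: 7.4·491 + 4.7·443 + 5.9·36 + 2.3·349 + 8.9·329 + 3.4·494 + 3.1·580 = 13136.3; centroid 13136.3/35.7 ≈ 367.96.
y-moment: 7.4·577 + 4.7·537 + 5.9·301 + 2.3·201 + 8.9·632 + 3.4·433 + 3.1·636 = 18100.5; centroid 18100.5/35.7 ≈ 507.02.
Relative to (339, 339): Δ = (28.96, 168.02); |Δ| = √(28.96² + 168.02²) ≈ 170.49.

≈ 170.5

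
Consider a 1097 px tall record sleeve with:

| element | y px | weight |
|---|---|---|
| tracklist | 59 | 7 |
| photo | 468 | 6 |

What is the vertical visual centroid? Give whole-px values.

Total weight = 7 + 6 = 13.
y-moment: 7·59 + 6·468 = 3221; centroid 3221/13 ≈ 247.77.

y ≈ 248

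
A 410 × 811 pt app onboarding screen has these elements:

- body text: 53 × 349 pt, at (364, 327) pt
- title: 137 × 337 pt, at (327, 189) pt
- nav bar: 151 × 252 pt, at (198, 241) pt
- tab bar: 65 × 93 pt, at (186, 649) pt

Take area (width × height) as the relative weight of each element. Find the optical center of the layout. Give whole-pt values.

Taking area as weight: body text 53·349 = 18497, title 137·337 = 46169, nav bar 151·252 = 38052, tab bar 65·93 = 6045. Sum 108763.
Σw·x = 18497·364 + 46169·327 + 38052·198 + 6045·186 = 30488837, so x̄ = 30488837/108763 ≈ 280.32.
Σw·y = 18497·327 + 46169·189 + 38052·241 + 6045·649 = 27868197, so ȳ = 27868197/108763 ≈ 256.23.

(280, 256)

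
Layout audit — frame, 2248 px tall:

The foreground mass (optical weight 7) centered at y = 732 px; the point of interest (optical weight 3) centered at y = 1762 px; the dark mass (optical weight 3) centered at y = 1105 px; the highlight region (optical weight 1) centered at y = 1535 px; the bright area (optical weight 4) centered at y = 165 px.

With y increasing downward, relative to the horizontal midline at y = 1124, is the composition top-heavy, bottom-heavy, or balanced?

Weights sum to 7 + 3 + 3 + 1 + 4 = 18.
Σw·y = 7·732 + 3·1762 + 3·1105 + 1·1535 + 4·165 = 15920, so ȳ = 15920/18 ≈ 884.44.
884.4 lies above (smaller y than) the midline 1124, so the layout is top-heavy.

top-heavy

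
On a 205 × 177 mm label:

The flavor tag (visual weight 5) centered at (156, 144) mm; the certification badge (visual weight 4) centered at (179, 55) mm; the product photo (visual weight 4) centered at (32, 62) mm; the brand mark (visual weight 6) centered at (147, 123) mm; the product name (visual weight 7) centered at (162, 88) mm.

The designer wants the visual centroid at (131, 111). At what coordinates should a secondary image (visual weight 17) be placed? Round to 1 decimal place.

With the secondary image, Σw becomes 5 + 4 + 4 + 6 + 7 + 17 = 43.
x: target moment 43×131 = 5633; current 5·156 + 4·179 + 4·32 + 6·147 + 7·162 = 3640; the secondary image supplies 1993, so x = 1993/17 ≈ 117.24.
y: target moment 43×111 = 4773; current 5·144 + 4·55 + 4·62 + 6·123 + 7·88 = 2542; the secondary image supplies 2231, so y = 2231/17 ≈ 131.24.

(117.2, 131.2)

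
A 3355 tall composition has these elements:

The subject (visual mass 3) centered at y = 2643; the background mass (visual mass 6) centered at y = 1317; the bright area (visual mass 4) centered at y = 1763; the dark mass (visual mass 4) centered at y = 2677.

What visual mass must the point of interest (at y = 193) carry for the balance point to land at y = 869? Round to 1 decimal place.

w ≈ 27.8

Fixed elements: Σw = 3 + 6 + 4 + 4 = 17, Σw·y = 3·2643 + 6·1317 + 4·1763 + 4·2677 = 33591.
Set Σw·y/Σw = 869: (33591 + 193w) = 869·(17 + w).
Rearranging, w·(193 − 869) = 869·17 − 33591 = -18818, so w ≈ -18818/-676 = 27.84.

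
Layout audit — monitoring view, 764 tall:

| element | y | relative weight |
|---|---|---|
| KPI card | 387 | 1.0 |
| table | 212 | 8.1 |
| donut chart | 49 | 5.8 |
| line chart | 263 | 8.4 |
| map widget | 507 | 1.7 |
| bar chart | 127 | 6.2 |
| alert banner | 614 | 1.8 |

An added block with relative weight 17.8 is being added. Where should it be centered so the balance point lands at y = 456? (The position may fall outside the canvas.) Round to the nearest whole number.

With the added block, Σw becomes 1.0 + 8.1 + 5.8 + 8.4 + 1.7 + 6.2 + 1.8 + 17.8 = 50.8.
y: target moment 50.8×456 = 23164.8; current 1.0·387 + 8.1·212 + 5.8·49 + 8.4·263 + 1.7·507 + 6.2·127 + 1.8·614 = 7352.1; the added block supplies 15812.7, so y = 15812.7/17.8 ≈ 888.35.

y ≈ 888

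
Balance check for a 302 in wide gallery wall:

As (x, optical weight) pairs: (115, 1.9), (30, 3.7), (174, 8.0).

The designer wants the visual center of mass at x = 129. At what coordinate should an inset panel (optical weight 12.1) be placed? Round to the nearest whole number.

New total weight: (1.9 + 3.7 + 8.0) + 12.1 = 25.7.
Along x: (1721.5 + 12.1·x) / 25.7 = 129 (existing moment 1.9·115 + 3.7·30 + 8.0·174 = 1721.5) ⇒ x = (3315.3 − 1721.5) / 12.1 ≈ 131.72.

x ≈ 132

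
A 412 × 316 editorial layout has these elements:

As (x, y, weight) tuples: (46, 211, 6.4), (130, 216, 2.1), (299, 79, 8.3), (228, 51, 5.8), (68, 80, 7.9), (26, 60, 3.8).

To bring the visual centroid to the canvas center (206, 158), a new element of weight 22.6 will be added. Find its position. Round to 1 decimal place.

New total weight: (6.4 + 2.1 + 8.3 + 5.8 + 7.9 + 3.8) + 22.6 = 56.9.
Along x: (5007.5 + 22.6·x) / 56.9 = 206 (existing moment 6.4·46 + 2.1·130 + 8.3·299 + 5.8·228 + 7.9·68 + 3.8·26 = 5007.5) ⇒ x = (11721.4 − 5007.5) / 22.6 ≈ 297.08.
Along y: (3615.5 + 22.6·y) / 56.9 = 158 (existing moment 6.4·211 + 2.1·216 + 8.3·79 + 5.8·51 + 7.9·80 + 3.8·60 = 3615.5) ⇒ y = (8990.2 − 3615.5) / 22.6 ≈ 237.82.

(297.1, 237.8)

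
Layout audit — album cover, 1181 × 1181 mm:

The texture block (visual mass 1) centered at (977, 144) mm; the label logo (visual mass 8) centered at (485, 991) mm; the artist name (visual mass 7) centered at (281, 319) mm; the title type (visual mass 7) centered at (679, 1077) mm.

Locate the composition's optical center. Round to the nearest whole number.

(503, 776)

Weights sum to 1 + 8 + 7 + 7 = 23.
x-moment: 1·977 + 8·485 + 7·281 + 7·679 = 11577; centroid 11577/23 ≈ 503.35.
y-moment: 1·144 + 8·991 + 7·319 + 7·1077 = 17844; centroid 17844/23 ≈ 775.83.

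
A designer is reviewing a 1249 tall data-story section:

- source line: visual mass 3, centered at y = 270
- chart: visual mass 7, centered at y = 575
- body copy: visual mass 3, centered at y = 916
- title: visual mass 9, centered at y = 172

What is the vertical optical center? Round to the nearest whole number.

Total weight = 3 + 7 + 3 + 9 = 22.
y-moment: 3·270 + 7·575 + 3·916 + 9·172 = 9131; centroid 9131/22 ≈ 415.05.

y ≈ 415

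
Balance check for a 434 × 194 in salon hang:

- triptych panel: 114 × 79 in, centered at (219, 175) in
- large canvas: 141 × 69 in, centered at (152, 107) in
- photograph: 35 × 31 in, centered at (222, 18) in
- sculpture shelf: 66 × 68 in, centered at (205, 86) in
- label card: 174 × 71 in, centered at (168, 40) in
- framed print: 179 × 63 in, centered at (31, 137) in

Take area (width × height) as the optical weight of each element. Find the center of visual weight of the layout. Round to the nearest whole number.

(147, 106)

Areas → weights: triptych panel 114·79 = 9006, large canvas 141·69 = 9729, photograph 35·31 = 1085, sculpture shelf 66·68 = 4488, label card 174·71 = 12354, framed print 179·63 = 11277; Σw = 47939.
Σw·x = 7037091; x̄ = 7037091/47939 ≈ 146.79.
y: moment 5061660 / weight 47939 ≈ 105.59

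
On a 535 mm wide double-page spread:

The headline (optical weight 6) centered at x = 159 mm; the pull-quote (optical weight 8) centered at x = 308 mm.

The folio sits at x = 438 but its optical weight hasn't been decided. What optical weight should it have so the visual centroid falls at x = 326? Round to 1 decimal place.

Existing Σw = 14 (6 + 8); existing moment 6·159 + 8·308 = 3418.
Balance at x = 326 requires (3418 + w·438) / (14 + w) = 326.
Rearranging, w·(438 − 326) = 326·14 − 3418 = 1146, so w ≈ 1146/112 = 10.23.

w ≈ 10.2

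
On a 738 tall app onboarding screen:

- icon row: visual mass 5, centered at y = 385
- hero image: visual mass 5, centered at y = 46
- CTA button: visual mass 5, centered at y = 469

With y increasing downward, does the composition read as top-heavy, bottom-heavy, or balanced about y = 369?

top-heavy

Weights sum to 5 + 5 + 5 = 15.
y: (5·385 + 5·46 + 5·469) / 15 = 4500 / 15 ≈ 300.00
300.0 lies above (smaller y than) the midline 369, so the layout is top-heavy.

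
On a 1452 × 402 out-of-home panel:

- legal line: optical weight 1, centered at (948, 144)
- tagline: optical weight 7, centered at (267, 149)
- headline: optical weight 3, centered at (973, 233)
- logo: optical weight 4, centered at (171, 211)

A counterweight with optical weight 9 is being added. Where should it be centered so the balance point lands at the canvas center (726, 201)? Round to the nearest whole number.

(1223, 233)

New total weight: (1 + 7 + 3 + 4) + 9 = 24.
x: need Σw·x = 24·726 = 17424. Existing = 1·948 + 7·267 + 3·973 + 4·171 = 6420. Remainder 11004 / 9 ≈ 1222.67.
y: need Σw·y = 24·201 = 4824. Existing = 1·144 + 7·149 + 3·233 + 4·211 = 2730. Remainder 2094 / 9 ≈ 232.67.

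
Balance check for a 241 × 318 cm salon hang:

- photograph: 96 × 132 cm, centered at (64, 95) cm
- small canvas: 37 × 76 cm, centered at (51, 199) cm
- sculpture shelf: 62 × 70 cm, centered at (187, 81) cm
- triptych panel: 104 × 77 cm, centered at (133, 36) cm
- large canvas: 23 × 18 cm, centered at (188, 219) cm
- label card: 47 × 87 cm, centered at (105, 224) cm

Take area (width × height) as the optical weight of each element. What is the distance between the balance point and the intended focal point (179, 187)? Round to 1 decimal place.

≈ 111.3 cm

Areas → weights: photograph 96·132 = 12672, small canvas 37·76 = 2812, sculpture shelf 62·70 = 4340, triptych panel 104·77 = 8008, large canvas 23·18 = 414, label card 47·87 = 4089; Σw = 32335.
x: moment 3338241 / weight 32335 ≈ 103.24
Σw·y = 3409858; ȳ = 3409858/32335 ≈ 105.45.
From (179, 187): dx = -75.76, dy = -81.55, so the distance is √(dx²+dy²) ≈ 111.31.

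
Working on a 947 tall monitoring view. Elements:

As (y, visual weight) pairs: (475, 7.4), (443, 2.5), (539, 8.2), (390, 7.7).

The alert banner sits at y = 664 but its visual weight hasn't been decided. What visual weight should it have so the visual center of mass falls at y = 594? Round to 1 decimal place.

w ≈ 46.9

Existing Σw = 25.8 (7.4 + 2.5 + 8.2 + 7.7); existing moment 7.4·475 + 2.5·443 + 8.2·539 + 7.7·390 = 12045.3.
Set Σw·y/Σw = 594: (12045.3 + 664w) = 594·(25.8 + w).
So w = (594·25.8 − 12045.3)/(664 − 594) = 3279.9/70 ≈ 46.86.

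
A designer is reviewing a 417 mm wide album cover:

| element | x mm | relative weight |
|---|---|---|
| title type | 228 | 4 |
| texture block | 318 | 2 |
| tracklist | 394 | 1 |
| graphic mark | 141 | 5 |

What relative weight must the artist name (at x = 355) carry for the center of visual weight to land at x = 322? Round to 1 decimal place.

Fixed elements: Σw = 4 + 2 + 1 + 5 = 12, Σw·x = 4·228 + 2·318 + 1·394 + 5·141 = 2647.
Balance at x = 322 requires (2647 + w·355) / (12 + w) = 322.
Solving: w = (322·12 − 2647) / (355 − 322) = 1217 / 33 ≈ 36.88.

w ≈ 36.9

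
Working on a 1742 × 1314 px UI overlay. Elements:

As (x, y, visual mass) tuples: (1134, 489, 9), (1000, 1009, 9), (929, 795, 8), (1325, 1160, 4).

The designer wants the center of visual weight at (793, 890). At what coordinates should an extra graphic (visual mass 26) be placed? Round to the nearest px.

(480, 975)

New total weight: (9 + 9 + 8 + 4) + 26 = 56.
Along x: (31938 + 26·x) / 56 = 793 (existing moment 9·1134 + 9·1000 + 8·929 + 4·1325 = 31938) ⇒ x = (44408 − 31938) / 26 ≈ 479.62.
Along y: (24482 + 26·y) / 56 = 890 (existing moment 9·489 + 9·1009 + 8·795 + 4·1160 = 24482) ⇒ y = (49840 − 24482) / 26 ≈ 975.31.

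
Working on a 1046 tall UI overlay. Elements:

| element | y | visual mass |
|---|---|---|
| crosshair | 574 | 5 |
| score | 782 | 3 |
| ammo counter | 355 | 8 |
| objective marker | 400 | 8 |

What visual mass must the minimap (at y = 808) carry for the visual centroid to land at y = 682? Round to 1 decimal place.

Fixed elements: Σw = 5 + 3 + 8 + 8 = 24, Σw·y = 5·574 + 3·782 + 8·355 + 8·400 = 11256.
Set Σw·y/Σw = 682: (11256 + 808w) = 682·(24 + w).
So w = (682·24 − 11256)/(808 − 682) = 5112/126 ≈ 40.57.

w ≈ 40.6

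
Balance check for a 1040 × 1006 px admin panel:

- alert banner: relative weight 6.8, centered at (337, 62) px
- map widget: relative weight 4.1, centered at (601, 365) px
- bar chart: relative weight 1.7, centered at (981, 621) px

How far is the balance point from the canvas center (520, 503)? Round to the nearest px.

Total weight = 6.8 + 4.1 + 1.7 = 12.6.
Σw·x = 6.8·337 + 4.1·601 + 1.7·981 = 6423.4, so x̄ = 6423.4/12.6 ≈ 509.79.
Σw·y = 6.8·62 + 4.1·365 + 1.7·621 = 2973.8, so ȳ = 2973.8/12.6 ≈ 236.02.
Offset from (520, 503): Δx ≈ -10.21, Δy ≈ -266.98; distance = √(Δx² + Δy²) ≈ 267.18.

≈ 267 px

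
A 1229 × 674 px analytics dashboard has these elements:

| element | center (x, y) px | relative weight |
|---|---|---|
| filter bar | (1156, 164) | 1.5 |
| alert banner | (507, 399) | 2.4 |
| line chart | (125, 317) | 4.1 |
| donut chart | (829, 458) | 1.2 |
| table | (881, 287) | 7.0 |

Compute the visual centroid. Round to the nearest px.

(656, 312)

Total weight = 1.5 + 2.4 + 4.1 + 1.2 + 7.0 = 16.2.
x-moment: 1.5·1156 + 2.4·507 + 4.1·125 + 1.2·829 + 7.0·881 = 10625.1; centroid 10625.1/16.2 ≈ 655.87.
y-moment: 1.5·164 + 2.4·399 + 4.1·317 + 1.2·458 + 7.0·287 = 5061.9; centroid 5061.9/16.2 ≈ 312.46.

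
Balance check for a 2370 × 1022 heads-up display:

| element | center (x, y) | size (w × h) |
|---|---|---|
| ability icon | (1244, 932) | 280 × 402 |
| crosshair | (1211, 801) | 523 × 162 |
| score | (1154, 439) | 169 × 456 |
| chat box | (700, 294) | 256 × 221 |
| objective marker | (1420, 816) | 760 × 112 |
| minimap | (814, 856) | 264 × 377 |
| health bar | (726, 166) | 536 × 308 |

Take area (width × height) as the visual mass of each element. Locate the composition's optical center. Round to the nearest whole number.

(1018, 595)

Areas: ability icon 280·402 = 112560, crosshair 523·162 = 84726, score 169·456 = 77064, chat box 256·221 = 56576, objective marker 760·112 = 85120, minimap 264·377 = 99528, health bar 536·308 = 165088. Total weight = 680662.
Σw·x = 692902962; x̄ = 692902962/680662 ≈ 1017.98.
y: moment 405294382 / weight 680662 ≈ 595.44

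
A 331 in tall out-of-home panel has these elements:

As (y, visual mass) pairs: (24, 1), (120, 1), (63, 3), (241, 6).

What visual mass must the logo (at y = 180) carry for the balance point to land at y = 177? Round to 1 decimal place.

Fixed elements: Σw = 1 + 1 + 3 + 6 = 11, Σw·y = 1·24 + 1·120 + 3·63 + 6·241 = 1779.
Balance at y = 177 requires (1779 + w·180) / (11 + w) = 177.
Rearranging, w·(180 − 177) = 177·11 − 1779 = 168, so w ≈ 168/3 = 56.00.

w ≈ 56.0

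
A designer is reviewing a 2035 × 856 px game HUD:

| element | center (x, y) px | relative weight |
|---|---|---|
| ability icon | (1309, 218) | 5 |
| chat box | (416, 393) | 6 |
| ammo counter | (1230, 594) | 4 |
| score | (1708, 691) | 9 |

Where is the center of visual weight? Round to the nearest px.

Weights sum to 5 + 6 + 4 + 9 = 24.
x: (5·1309 + 6·416 + 4·1230 + 9·1708) / 24 = 29333 / 24 ≈ 1222.21
y: (5·218 + 6·393 + 4·594 + 9·691) / 24 = 12043 / 24 ≈ 501.79

(1222, 502)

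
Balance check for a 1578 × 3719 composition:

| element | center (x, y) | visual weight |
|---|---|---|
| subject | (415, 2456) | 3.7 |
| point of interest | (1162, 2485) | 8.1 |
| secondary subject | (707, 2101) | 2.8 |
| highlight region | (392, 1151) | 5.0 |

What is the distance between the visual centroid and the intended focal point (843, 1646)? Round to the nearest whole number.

Weights sum to 3.7 + 8.1 + 2.8 + 5.0 = 19.6.
Σw·x = 3.7·415 + 8.1·1162 + 2.8·707 + 5.0·392 = 14887.3, so x̄ = 14887.3/19.6 ≈ 759.56.
Σw·y = 3.7·2456 + 8.1·2485 + 2.8·2101 + 5.0·1151 = 40853.5, so ȳ = 40853.5/19.6 ≈ 2084.36.
Relative to (843, 1646): Δ = (-83.44, 438.36); |Δ| = √(-83.44² + 438.36²) ≈ 446.23.

≈ 446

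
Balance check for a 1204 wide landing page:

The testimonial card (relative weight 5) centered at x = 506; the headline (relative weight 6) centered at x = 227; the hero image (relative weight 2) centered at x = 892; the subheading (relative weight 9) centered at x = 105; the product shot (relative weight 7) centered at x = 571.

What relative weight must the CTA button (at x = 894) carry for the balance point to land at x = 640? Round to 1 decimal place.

Existing Σw = 29 (5 + 6 + 2 + 9 + 7); existing moment 5·506 + 6·227 + 2·892 + 9·105 + 7·571 = 10618.
Set Σw·x/Σw = 640: (10618 + 894w) = 640·(29 + w).
Solving: w = (640·29 − 10618) / (894 − 640) = 7942 / 254 ≈ 31.27.

w ≈ 31.3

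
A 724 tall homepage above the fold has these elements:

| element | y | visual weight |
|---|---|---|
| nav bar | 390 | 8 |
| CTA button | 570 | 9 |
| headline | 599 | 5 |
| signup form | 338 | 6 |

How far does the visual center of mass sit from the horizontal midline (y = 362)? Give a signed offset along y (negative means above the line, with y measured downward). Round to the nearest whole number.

≈ 112

Total weight = 8 + 9 + 5 + 6 = 28.
y: (8·390 + 9·570 + 5·599 + 6·338) / 28 = 13273 / 28 ≈ 474.04
Against y = 362, that's 474.04 − 362 = 112.04.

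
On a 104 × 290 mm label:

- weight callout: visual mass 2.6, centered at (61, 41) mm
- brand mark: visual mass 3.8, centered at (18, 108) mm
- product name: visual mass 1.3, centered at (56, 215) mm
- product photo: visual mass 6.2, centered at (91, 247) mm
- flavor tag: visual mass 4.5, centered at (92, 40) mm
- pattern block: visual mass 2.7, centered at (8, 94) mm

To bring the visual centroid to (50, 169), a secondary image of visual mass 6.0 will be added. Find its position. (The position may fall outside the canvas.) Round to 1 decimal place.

(9.2, 303.0)

With the secondary image, Σw becomes 2.6 + 3.8 + 1.3 + 6.2 + 4.5 + 2.7 + 6.0 = 27.1.
Along x: (1299.6 + 6.0·x) / 27.1 = 50 (existing moment 2.6·61 + 3.8·18 + 1.3·56 + 6.2·91 + 4.5·92 + 2.7·8 = 1299.6) ⇒ x = (1355.0 − 1299.6) / 6.0 ≈ 9.23.
Along y: (2761.7 + 6.0·y) / 27.1 = 169 (existing moment 2.6·41 + 3.8·108 + 1.3·215 + 6.2·247 + 4.5·40 + 2.7·94 = 2761.7) ⇒ y = (4579.9 − 2761.7) / 6.0 ≈ 303.03.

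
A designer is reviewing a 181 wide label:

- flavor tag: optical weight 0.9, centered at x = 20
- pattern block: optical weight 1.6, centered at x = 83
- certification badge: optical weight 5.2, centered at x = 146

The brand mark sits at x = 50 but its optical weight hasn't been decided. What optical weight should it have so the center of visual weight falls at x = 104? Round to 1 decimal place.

Fixed elements: Σw = 0.9 + 1.6 + 5.2 = 7.7, Σw·x = 0.9·20 + 1.6·83 + 5.2·146 = 910.0.
Balance at x = 104 requires (910.0 + w·50) / (7.7 + w) = 104.
Solving: w = (104·7.7 − 910.0) / (50 − 104) = -109.2 / -54 ≈ 2.02.

w ≈ 2.0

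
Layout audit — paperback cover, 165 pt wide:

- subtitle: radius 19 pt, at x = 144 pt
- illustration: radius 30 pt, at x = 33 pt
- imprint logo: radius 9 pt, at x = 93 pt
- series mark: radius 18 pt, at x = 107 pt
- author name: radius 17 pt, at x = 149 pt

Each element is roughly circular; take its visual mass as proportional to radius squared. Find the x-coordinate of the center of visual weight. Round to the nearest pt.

x ≈ 85

r² weights: subtitle 19² = 361, illustration 30² = 900, imprint logo 9² = 81, series mark 18² = 324, author name 17² = 289. Total = 1955.
Σw·x = 361·144 + 900·33 + 81·93 + 324·107 + 289·149 = 166946, so x̄ = 166946/1955 ≈ 85.39.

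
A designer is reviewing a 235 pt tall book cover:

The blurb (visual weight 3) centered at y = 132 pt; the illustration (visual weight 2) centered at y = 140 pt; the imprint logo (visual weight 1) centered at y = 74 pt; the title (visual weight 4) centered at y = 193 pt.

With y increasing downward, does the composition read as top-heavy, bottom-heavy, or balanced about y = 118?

bottom-heavy

Total weight = 3 + 2 + 1 + 4 = 10.
y-moment: 3·132 + 2·140 + 1·74 + 4·193 = 1522; centroid 1522/10 ≈ 152.20.
152.2 vs midline 118 → bottom-heavy.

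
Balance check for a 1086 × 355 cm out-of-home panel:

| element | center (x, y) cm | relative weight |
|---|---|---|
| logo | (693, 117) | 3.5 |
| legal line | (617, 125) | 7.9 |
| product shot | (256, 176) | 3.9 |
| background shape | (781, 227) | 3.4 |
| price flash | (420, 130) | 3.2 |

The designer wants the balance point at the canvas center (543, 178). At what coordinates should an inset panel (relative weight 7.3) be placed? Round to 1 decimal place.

(487.4, 263.9)

New total weight: (3.5 + 7.9 + 3.9 + 3.4 + 3.2) + 7.3 = 29.2.
Along x: (12297.6 + 7.3·x) / 29.2 = 543 (existing moment 3.5·693 + 7.9·617 + 3.9·256 + 3.4·781 + 3.2·420 = 12297.6) ⇒ x = (15855.6 − 12297.6) / 7.3 ≈ 487.40.
Along y: (3271.2 + 7.3·y) / 29.2 = 178 (existing moment 3.5·117 + 7.9·125 + 3.9·176 + 3.4·227 + 3.2·130 = 3271.2) ⇒ y = (5197.6 − 3271.2) / 7.3 ≈ 263.89.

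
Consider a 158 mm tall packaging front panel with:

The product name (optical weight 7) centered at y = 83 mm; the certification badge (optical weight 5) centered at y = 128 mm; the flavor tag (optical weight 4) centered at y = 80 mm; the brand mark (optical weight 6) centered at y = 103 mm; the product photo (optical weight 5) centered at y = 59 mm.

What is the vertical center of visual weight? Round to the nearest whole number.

Σw = 7 + 5 + 4 + 6 + 5 = 27.
y-moment: 7·83 + 5·128 + 4·80 + 6·103 + 5·59 = 2454; centroid 2454/27 ≈ 90.89.

y ≈ 91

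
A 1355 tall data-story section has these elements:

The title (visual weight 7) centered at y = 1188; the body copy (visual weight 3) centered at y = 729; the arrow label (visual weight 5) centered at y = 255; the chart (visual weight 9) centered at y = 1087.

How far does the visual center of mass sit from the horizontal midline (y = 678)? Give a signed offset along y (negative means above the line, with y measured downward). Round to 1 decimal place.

≈ 220.4

Σw = 7 + 3 + 5 + 9 = 24.
y: (7·1188 + 3·729 + 5·255 + 9·1087) / 24 = 21561 / 24 ≈ 898.38
Against y = 678, that's 898.38 − 678 = 220.38.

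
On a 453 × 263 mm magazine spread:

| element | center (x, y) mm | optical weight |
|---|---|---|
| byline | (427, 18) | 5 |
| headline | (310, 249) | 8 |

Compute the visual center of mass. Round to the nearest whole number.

(355, 160)

Weights sum to 5 + 8 = 13.
x-moment: 5·427 + 8·310 = 4615; centroid 4615/13 ≈ 355.00.
y-moment: 5·18 + 8·249 = 2082; centroid 2082/13 ≈ 160.15.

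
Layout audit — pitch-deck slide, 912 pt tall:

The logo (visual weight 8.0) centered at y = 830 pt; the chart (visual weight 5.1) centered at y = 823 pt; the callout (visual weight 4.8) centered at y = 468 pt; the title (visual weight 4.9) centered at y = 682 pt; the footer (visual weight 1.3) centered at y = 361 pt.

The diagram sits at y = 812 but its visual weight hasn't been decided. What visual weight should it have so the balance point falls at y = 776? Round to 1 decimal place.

w ≈ 50.2

Fixed elements: Σw = 8.0 + 5.1 + 4.8 + 4.9 + 1.3 = 24.1, Σw·y = 8.0·830 + 5.1·823 + 4.8·468 + 4.9·682 + 1.3·361 = 16894.8.
Set Σw·y/Σw = 776: (16894.8 + 812w) = 776·(24.1 + w).
Rearranging, w·(812 − 776) = 776·24.1 − 16894.8 = 1806.8, so w ≈ 1806.8/36 = 50.19.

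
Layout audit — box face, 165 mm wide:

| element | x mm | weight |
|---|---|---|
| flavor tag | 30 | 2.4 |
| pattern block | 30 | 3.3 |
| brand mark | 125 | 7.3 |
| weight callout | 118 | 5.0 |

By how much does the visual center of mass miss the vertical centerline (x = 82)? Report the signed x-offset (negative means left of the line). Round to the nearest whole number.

Total weight = 2.4 + 3.3 + 7.3 + 5.0 = 18.0.
x: (2.4·30 + 3.3·30 + 7.3·125 + 5.0·118) / 18.0 = 1673.5 / 18.0 ≈ 92.97
Against x = 82, that's 92.97 − 82 = 10.97.

≈ 11 mm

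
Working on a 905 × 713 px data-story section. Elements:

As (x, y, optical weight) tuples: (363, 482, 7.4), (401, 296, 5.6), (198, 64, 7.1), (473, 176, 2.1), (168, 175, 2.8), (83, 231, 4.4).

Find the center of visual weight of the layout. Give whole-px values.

Σw = 7.4 + 5.6 + 7.1 + 2.1 + 2.8 + 4.4 = 29.4.
Σw·x = 8166.5; x̄ = 8166.5/29.4 ≈ 277.77.
Σw·y = 7554.8; ȳ = 7554.8/29.4 ≈ 256.97.

(278, 257)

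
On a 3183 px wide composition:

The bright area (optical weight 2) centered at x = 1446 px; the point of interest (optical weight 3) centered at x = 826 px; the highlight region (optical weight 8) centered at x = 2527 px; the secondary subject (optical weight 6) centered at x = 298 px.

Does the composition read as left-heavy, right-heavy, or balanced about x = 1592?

left-heavy

Total weight = 2 + 3 + 8 + 6 = 19.
Σw·x = 2·1446 + 3·826 + 8·2527 + 6·298 = 27374, so x̄ = 27374/19 ≈ 1440.74.
1440.7 lies left of the midline 1592, so the layout is left-heavy.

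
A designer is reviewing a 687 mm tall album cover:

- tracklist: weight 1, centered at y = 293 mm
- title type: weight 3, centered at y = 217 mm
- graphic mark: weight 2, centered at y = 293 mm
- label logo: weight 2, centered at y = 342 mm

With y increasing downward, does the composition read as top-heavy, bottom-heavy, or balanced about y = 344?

top-heavy

Σw = 1 + 3 + 2 + 2 = 8.
Σw·y = 1·293 + 3·217 + 2·293 + 2·342 = 2214, so ȳ = 2214/8 ≈ 276.75.
Since 276.8 is above (smaller y than) 344, the composition reads top-heavy.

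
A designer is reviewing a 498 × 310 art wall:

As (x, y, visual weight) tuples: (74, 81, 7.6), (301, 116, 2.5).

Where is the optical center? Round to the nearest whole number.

Weights sum to 7.6 + 2.5 = 10.1.
x-moment: 7.6·74 + 2.5·301 = 1314.9; centroid 1314.9/10.1 ≈ 130.19.
y-moment: 7.6·81 + 2.5·116 = 905.6; centroid 905.6/10.1 ≈ 89.66.

(130, 90)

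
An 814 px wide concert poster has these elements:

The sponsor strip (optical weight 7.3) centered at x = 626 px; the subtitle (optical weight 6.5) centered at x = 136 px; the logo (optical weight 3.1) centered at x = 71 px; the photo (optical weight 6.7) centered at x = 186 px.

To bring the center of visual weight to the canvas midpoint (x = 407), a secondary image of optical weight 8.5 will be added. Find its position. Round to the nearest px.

With the secondary image, Σw becomes 7.3 + 6.5 + 3.1 + 6.7 + 8.5 = 32.1.
Along x: (6920.1 + 8.5·x) / 32.1 = 407 (existing moment 7.3·626 + 6.5·136 + 3.1·71 + 6.7·186 = 6920.1) ⇒ x = (13064.7 − 6920.1) / 8.5 ≈ 722.89.

x ≈ 723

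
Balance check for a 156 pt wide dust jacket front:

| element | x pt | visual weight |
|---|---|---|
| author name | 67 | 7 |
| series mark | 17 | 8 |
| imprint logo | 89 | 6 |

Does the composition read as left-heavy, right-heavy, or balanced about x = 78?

Σw = 7 + 8 + 6 = 21.
x: (7·67 + 8·17 + 6·89) / 21 = 1139 / 21 ≈ 54.24
54.2 lies left of the midline 78, so the layout is left-heavy.

left-heavy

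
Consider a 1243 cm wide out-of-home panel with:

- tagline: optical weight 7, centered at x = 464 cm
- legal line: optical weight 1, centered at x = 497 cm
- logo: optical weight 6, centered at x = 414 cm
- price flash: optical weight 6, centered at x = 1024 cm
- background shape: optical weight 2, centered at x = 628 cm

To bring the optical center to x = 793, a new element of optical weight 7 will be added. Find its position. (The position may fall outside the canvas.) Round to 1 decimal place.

x ≈ 1338.3

New total weight: (7 + 1 + 6 + 6 + 2) + 7 = 29.
x: need Σw·x = 29·793 = 22997. Existing = 7·464 + 1·497 + 6·414 + 6·1024 + 2·628 = 13629. Remainder 9368 / 7 ≈ 1338.29.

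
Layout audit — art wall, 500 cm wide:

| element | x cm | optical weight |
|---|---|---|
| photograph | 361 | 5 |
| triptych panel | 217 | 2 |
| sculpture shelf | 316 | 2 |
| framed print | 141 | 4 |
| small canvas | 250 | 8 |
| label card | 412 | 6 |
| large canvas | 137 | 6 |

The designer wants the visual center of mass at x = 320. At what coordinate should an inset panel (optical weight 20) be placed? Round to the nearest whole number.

x ≈ 412

With the inset panel, Σw becomes 5 + 2 + 2 + 4 + 8 + 6 + 6 + 20 = 53.
x: need Σw·x = 53·320 = 16960. Existing = 5·361 + 2·217 + 2·316 + 4·141 + 8·250 + 6·412 + 6·137 = 8729. Remainder 8231 / 20 ≈ 411.55.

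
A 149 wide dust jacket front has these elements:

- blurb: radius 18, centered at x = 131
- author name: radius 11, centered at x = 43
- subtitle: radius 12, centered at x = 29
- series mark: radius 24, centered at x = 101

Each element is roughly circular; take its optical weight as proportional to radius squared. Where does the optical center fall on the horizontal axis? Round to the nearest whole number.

Weights ∝ r²: blurb 18² = 324, author name 11² = 121, subtitle 12² = 144, series mark 24² = 576; Σw = 1165.
x: (324·131 + 121·43 + 144·29 + 576·101) / 1165 = 109999 / 1165 ≈ 94.42

x ≈ 94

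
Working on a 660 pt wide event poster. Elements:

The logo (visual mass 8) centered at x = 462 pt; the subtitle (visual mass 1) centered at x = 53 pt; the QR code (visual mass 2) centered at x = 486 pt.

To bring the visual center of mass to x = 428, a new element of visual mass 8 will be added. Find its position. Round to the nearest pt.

x ≈ 426

New total weight: (8 + 1 + 2) + 8 = 19.
x: target moment 19×428 = 8132; current 8·462 + 1·53 + 2·486 = 4721; the new element supplies 3411, so x = 3411/8 ≈ 426.38.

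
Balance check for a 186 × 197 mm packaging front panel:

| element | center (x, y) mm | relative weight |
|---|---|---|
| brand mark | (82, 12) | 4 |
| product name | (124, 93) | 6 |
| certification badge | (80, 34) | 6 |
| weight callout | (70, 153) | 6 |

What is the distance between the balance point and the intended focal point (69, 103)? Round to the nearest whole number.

Total weight = 4 + 6 + 6 + 6 = 22.
x: (4·82 + 6·124 + 6·80 + 6·70) / 22 = 1972 / 22 ≈ 89.64
y: (4·12 + 6·93 + 6·34 + 6·153) / 22 = 1728 / 22 ≈ 78.55
From (69, 103): dx = 20.64, dy = -24.45, so the distance is √(dx²+dy²) ≈ 32.00.

≈ 32 mm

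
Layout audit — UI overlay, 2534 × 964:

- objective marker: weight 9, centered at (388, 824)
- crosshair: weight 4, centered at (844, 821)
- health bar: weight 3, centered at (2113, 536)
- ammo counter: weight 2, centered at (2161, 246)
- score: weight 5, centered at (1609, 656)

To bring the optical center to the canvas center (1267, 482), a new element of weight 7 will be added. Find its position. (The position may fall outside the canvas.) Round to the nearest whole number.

(1777, -231)

With the new element, Σw becomes 9 + 4 + 3 + 2 + 5 + 7 = 30.
x: need Σw·x = 30·1267 = 38010. Existing = 9·388 + 4·844 + 3·2113 + 2·2161 + 5·1609 = 25574. Remainder 12436 / 7 ≈ 1776.57.
y: need Σw·y = 30·482 = 14460. Existing = 9·824 + 4·821 + 3·536 + 2·246 + 5·656 = 16080. Remainder -1620 / 7 ≈ -231.43.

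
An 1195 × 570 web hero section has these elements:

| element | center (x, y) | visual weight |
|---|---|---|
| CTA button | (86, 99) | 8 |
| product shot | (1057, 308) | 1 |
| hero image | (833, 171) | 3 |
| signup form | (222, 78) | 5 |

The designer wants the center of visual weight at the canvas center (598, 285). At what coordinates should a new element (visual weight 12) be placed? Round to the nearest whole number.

(999, 522)

New total weight: (8 + 1 + 3 + 5) + 12 = 29.
x: need Σw·x = 29·598 = 17342. Existing = 8·86 + 1·1057 + 3·833 + 5·222 = 5354. Remainder 11988 / 12 ≈ 999.00.
y: need Σw·y = 29·285 = 8265. Existing = 8·99 + 1·308 + 3·171 + 5·78 = 2003. Remainder 6262 / 12 ≈ 521.83.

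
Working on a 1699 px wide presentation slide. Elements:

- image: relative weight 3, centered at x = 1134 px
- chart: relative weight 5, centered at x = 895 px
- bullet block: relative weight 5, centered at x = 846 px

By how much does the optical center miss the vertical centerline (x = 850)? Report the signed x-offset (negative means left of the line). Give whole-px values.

≈ 81 px

Total weight = 3 + 5 + 5 = 13.
Σw·x = 3·1134 + 5·895 + 5·846 = 12107, so x̄ = 12107/13 ≈ 931.31.
Against x = 850, that's 931.31 − 850 = 81.31.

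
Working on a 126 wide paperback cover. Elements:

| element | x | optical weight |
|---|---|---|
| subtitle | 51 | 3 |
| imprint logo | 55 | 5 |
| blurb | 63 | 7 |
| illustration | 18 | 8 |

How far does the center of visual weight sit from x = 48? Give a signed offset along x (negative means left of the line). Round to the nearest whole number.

Σw = 3 + 5 + 7 + 8 = 23.
x-moment: 3·51 + 5·55 + 7·63 + 8·18 = 1013; centroid 1013/23 ≈ 44.04.
Offset from x = 48: 44.04 − 48 ≈ -3.96.

≈ -4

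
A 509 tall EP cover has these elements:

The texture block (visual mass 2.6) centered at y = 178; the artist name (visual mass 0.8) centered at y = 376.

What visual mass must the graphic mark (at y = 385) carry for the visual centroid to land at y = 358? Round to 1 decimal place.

w ≈ 16.8

Existing Σw = 3.4 (2.6 + 0.8); existing moment 2.6·178 + 0.8·376 = 763.6.
For the centroid to hit 358: (763.6 + w·385) / (3.4 + w) = 358.
Rearranging, w·(385 − 358) = 358·3.4 − 763.6 = 453.6, so w ≈ 453.6/27 = 16.80.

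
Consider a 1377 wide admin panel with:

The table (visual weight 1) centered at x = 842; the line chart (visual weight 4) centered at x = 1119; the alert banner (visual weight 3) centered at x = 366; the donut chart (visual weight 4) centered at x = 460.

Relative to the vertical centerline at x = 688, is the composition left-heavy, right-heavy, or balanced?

Weights sum to 1 + 4 + 3 + 4 = 12.
Σw·x = 1·842 + 4·1119 + 3·366 + 4·460 = 8256, so x̄ = 8256/12 ≈ 688.00.
The centroid 688.00 matches the midline at 688, so the layout is balanced.

balanced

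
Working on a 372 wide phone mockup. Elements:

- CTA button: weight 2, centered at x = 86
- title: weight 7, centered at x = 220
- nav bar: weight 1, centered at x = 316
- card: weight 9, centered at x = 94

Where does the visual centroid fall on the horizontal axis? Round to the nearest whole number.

Total weight = 2 + 7 + 1 + 9 = 19.
x: (2·86 + 7·220 + 1·316 + 9·94) / 19 = 2874 / 19 ≈ 151.26

x ≈ 151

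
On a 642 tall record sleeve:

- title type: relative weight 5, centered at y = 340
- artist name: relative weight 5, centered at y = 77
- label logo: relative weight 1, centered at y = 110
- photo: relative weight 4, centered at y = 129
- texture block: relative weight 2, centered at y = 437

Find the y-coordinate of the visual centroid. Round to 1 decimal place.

Total weight = 5 + 5 + 1 + 4 + 2 = 17.
y: (5·340 + 5·77 + 1·110 + 4·129 + 2·437) / 17 = 3585 / 17 ≈ 210.88

y ≈ 210.9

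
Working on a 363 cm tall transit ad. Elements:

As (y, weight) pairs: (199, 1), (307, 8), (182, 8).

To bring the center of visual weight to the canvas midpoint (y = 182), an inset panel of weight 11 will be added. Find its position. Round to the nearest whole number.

y ≈ 90

New total weight: (1 + 8 + 8) + 11 = 28.
y: need Σw·y = 28·182 = 5096. Existing = 1·199 + 8·307 + 8·182 = 4111. Remainder 985 / 11 ≈ 89.55.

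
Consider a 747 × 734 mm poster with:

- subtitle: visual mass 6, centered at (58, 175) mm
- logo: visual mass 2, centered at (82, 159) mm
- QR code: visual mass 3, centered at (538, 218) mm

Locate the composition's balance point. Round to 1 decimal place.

(193.3, 183.8)

Total weight = 6 + 2 + 3 = 11.
Σw·x = 6·58 + 2·82 + 3·538 = 2126, so x̄ = 2126/11 ≈ 193.27.
Σw·y = 6·175 + 2·159 + 3·218 = 2022, so ȳ = 2022/11 ≈ 183.82.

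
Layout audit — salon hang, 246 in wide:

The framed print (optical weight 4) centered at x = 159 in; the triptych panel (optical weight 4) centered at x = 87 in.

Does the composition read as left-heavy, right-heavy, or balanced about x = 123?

balanced

Weights sum to 4 + 4 = 8.
Σw·x = 4·159 + 4·87 = 984, so x̄ = 984/8 ≈ 123.00.
That equals the midline 123 — balanced.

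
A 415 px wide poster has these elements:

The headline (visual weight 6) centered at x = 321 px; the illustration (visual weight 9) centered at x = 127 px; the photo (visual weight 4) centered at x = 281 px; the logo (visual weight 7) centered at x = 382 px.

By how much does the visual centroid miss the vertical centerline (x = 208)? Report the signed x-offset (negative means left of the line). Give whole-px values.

Weights sum to 6 + 9 + 4 + 7 = 26.
x-moment: 6·321 + 9·127 + 4·281 + 7·382 = 6867; centroid 6867/26 ≈ 264.12.
Offset from x = 208: 264.12 − 208 ≈ 56.12.

≈ 56 px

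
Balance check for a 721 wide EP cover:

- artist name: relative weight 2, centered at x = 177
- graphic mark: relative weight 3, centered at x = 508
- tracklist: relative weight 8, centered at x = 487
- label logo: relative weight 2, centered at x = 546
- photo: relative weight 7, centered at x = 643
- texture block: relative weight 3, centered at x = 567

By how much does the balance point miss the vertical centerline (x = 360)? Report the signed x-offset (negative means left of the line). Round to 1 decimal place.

≈ 162.7

Total weight = 2 + 3 + 8 + 2 + 7 + 3 = 25.
x: moment 13068 / weight 25 ≈ 522.72
Offset from x = 360: 522.72 − 360 ≈ 162.72.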